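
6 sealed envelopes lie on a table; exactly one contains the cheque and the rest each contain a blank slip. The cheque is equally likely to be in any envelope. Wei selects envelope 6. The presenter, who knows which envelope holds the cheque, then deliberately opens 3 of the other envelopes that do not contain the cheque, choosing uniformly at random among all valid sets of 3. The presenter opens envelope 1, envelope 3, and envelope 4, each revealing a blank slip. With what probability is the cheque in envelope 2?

5/12

Apply Bayes' rule, conditioning on where the cheque actually is.
If it is in any of envelopes 1, 3, and 4 (prior 1/6 each): that envelope was opened and seen not to hold the prize — ruled out; weight (1/6)·0 = 0 each.
If it is in either of envelopes 2 and 5 (prior 1/6 each): the presenter has 4 equally likely choices, so probability 1/4; weight (1/6)·(1/4) = 1/24 each.
If it is in envelope 6 (prior 1/6): the presenter has 10 equally likely choices, so probability 1/10; weight (1/6)·(1/10) = 1/60.
The weights sum to 1/10.
So P(the cheque in envelope 2 | the presenter opened envelope 1, envelope 3, and envelope 4) = (1/24) / (1/10) = 5/12.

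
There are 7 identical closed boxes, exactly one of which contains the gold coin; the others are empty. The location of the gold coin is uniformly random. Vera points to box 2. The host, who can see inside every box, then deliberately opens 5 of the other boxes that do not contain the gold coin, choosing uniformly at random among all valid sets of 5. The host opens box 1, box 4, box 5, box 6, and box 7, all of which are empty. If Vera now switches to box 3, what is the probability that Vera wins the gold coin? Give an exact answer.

Apply Bayes' rule, conditioning on where the gold coin actually is.
If it is in any of boxes 1, 4, 5, 6, and 7 (prior 1/7 each): that box was opened and seen not to hold the prize — ruled out; weight (1/7)·0 = 0 each.
If it is in box 2 (prior 1/7): the host has 6 equally likely choices, so probability 1/6; weight (1/7)·(1/6) = 1/42.
If it is in box 3 (prior 1/7): the host has no choice, probability 1; weight (1/7)·1 = 1/7.
The weights sum to 1/6.
So P(the gold coin in box 3 | the host opened box 1, box 4, box 5, box 6, and box 7) = (1/7) / (1/6) = 6/7.

6/7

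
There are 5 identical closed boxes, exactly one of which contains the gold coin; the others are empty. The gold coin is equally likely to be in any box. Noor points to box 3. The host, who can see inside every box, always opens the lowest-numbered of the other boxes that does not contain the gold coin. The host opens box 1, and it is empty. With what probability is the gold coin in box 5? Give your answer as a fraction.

Condition on the true location of the gold coin.
If it is in box 1 (prior 1/5): the host opened box 1, so this case is ruled out; weight (1/5)·0 = 0.
If it is in any of boxes 2, 3, 4, and 5 (prior 1/5 each): box 1 is the lowest-numbered option available, probability 1; weight (1/5)·1 = 1/5 each.
The weights sum to 4/5.
So P(the gold coin in box 5 | the host opened box 1) = (1/5) / (4/5) = 1/4.

1/4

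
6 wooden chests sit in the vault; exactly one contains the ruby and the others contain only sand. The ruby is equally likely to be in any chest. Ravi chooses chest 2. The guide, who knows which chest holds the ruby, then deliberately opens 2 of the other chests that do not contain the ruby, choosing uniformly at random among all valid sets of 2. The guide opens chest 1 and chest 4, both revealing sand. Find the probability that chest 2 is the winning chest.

1/6

Consider each possible location of the ruby in turn.
If it is in either of chests 1 and 4 (prior 1/6 each): that chest was opened and seen not to hold the prize — ruled out; weight (1/6)·0 = 0 each.
If it is in chest 2 (prior 1/6): the guide has 10 equally likely choices, so probability 1/10; weight (1/6)·(1/10) = 1/60.
If it is in any of chests 3, 5, and 6 (prior 1/6 each): the guide has 6 equally likely choices, so probability 1/6; weight (1/6)·(1/6) = 1/36 each.
The weights sum to 1/10.
So P(the ruby in chest 2 | the guide opened chest 1 and chest 4) = (1/60) / (1/10) = 1/6.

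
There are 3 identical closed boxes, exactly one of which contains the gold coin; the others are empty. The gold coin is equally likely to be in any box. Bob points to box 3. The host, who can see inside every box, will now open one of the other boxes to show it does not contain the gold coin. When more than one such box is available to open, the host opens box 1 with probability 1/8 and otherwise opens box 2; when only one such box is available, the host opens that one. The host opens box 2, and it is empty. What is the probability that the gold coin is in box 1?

8/15

Consider each possible location of the gold coin in turn.
If it is in box 1 (prior 1/3): only box 2 is available, probability 1; weight (1/3)·1 = 1/3.
If it is in box 2 (prior 1/3): the host opened box 2, so this case is ruled out; weight (1/3)·0 = 0.
If it is in box 3 (prior 1/3): box 1 is available but not opened, probability 7/8; weight (1/3)·(7/8) = 7/24.
The weights sum to 5/8.
So P(the gold coin in box 1 | the host opened box 2) = (1/3) / (5/8) = 8/15.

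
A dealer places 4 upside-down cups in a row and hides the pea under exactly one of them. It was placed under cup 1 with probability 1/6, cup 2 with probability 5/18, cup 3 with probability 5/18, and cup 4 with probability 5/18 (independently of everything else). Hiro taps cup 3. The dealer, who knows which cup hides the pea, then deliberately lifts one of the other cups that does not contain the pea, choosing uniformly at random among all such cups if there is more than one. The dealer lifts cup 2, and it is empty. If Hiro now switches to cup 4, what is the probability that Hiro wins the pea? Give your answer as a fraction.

Consider each possible location of the pea in turn.
If it is under cup 1 (prior 1/6): the dealer has 2 equally likely choices, so probability 1/2; weight (1/6)·(1/2) = 1/12.
If it is under cup 2 (prior 5/18): the dealer opened cup 2, so this case is ruled out; weight (5/18)·0 = 0.
If it is under cup 3 (prior 5/18): the dealer has 3 equally likely choices, so probability 1/3; weight (5/18)·(1/3) = 5/54.
If it is under cup 4 (prior 5/18): the dealer has 2 equally likely choices, so probability 1/2; weight (5/18)·(1/2) = 5/36.
The weights sum to 17/54.
So P(the pea under cup 4 | the dealer opened cup 2) = (5/36) / (17/54) = 15/34.

15/34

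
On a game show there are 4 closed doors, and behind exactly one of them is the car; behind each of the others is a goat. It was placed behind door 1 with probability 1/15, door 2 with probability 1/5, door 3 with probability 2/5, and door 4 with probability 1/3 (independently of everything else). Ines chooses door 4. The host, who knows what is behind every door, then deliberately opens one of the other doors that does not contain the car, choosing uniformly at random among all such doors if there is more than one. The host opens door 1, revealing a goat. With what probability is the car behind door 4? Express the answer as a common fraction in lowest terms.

10/37

Condition on the true location of the car.
If it is behind door 1 (prior 1/15): the host opened door 1, so this case is ruled out; weight (1/15)·0 = 0.
If it is behind door 2 (prior 1/5): the host has 2 equally likely choices, so probability 1/2; weight (1/5)·(1/2) = 1/10.
If it is behind door 3 (prior 2/5): the host has 2 equally likely choices, so probability 1/2; weight (2/5)·(1/2) = 1/5.
If it is behind door 4 (prior 1/3): the host has 3 equally likely choices, so probability 1/3; weight (1/3)·(1/3) = 1/9.
The weights sum to 37/90.
So P(the car behind door 4 | the host opened door 1) = (1/9) / (37/90) = 10/37.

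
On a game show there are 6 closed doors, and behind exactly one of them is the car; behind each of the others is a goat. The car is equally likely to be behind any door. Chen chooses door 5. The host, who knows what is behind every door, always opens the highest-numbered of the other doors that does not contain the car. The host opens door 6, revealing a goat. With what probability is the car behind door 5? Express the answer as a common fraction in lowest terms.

Condition on the true location of the car.
If it is behind any of doors 1, 2, 3, 4, and 5 (prior 1/6 each): door 6 is the highest-numbered option available, probability 1; weight (1/6)·1 = 1/6 each.
If it is behind door 6 (prior 1/6): the host opened door 6, so this case is ruled out; weight (1/6)·0 = 0.
The weights sum to 5/6.
So P(the car behind door 5 | the host opened door 6) = (1/6) / (5/6) = 1/5.

1/5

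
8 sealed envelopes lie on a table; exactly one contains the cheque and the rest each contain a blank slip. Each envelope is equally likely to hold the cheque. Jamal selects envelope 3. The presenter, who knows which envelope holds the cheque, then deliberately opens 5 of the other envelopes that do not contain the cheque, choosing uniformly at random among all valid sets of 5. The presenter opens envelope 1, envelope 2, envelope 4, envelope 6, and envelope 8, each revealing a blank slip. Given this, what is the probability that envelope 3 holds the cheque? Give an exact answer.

Consider each possible location of the cheque in turn.
If it is in any of envelopes 1, 2, 4, 6, and 8 (prior 1/8 each): that envelope was opened and seen not to hold the prize — ruled out; weight (1/8)·0 = 0 each.
If it is in envelope 3 (prior 1/8): the presenter has 21 equally likely choices, so probability 1/21; weight (1/8)·(1/21) = 1/168.
If it is in either of envelopes 5 and 7 (prior 1/8 each): the presenter has 6 equally likely choices, so probability 1/6; weight (1/8)·(1/6) = 1/48 each.
The weights sum to 1/21.
So P(the cheque in envelope 3 | the presenter opened envelope 1, envelope 2, envelope 4, envelope 6, and envelope 8) = (1/168) / (1/21) = 1/8.

1/8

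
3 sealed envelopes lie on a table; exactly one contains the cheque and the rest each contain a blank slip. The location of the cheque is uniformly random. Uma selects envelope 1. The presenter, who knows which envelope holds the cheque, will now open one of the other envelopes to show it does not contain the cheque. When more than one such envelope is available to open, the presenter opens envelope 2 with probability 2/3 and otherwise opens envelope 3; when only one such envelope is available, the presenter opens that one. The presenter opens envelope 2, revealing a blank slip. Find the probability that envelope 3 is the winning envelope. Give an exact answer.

Apply Bayes' rule, conditioning on where the cheque actually is.
If it is in envelope 1 (prior 1/3): envelope 2 is available, opened with probability 2/3; weight (1/3)·(2/3) = 2/9.
If it is in envelope 2 (prior 1/3): the presenter opened envelope 2, so this case is ruled out; weight (1/3)·0 = 0.
If it is in envelope 3 (prior 1/3): only envelope 2 is available, probability 1; weight (1/3)·1 = 1/3.
The weights sum to 5/9.
So P(the cheque in envelope 3 | the presenter opened envelope 2) = (1/3) / (5/9) = 3/5.

3/5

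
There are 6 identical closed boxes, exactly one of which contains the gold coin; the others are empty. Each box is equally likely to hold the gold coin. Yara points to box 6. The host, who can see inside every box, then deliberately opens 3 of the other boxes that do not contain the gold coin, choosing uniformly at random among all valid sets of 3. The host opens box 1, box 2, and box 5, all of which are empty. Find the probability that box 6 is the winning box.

1/6

Apply Bayes' rule, conditioning on where the gold coin actually is.
If it is in any of boxes 1, 2, and 5 (prior 1/6 each): that box was opened and seen not to hold the prize — ruled out; weight (1/6)·0 = 0 each.
If it is in either of boxes 3 and 4 (prior 1/6 each): the host has 4 equally likely choices, so probability 1/4; weight (1/6)·(1/4) = 1/24 each.
If it is in box 6 (prior 1/6): the host has 10 equally likely choices, so probability 1/10; weight (1/6)·(1/10) = 1/60.
The weights sum to 1/10.
So P(the gold coin in box 6 | the host opened box 1, box 2, and box 5) = (1/60) / (1/10) = 1/6.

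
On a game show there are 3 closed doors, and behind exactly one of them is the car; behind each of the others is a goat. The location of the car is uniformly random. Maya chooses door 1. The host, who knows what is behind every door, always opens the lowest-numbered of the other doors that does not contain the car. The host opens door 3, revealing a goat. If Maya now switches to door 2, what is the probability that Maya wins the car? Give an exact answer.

Consider each possible location of the car in turn.
If it is behind door 1 (prior 1/3): the host would have opened door 2 instead, probability 0; weight (1/3)·0 = 0.
If it is behind door 2 (prior 1/3): door 3 is the lowest-numbered option available, probability 1; weight (1/3)·1 = 1/3.
If it is behind door 3 (prior 1/3): the host opened door 3, so this case is ruled out; weight (1/3)·0 = 0.
The weights sum to 1/3.
So P(the car behind door 2 | the host opened door 3) = (1/3) / (1/3) = 1.

1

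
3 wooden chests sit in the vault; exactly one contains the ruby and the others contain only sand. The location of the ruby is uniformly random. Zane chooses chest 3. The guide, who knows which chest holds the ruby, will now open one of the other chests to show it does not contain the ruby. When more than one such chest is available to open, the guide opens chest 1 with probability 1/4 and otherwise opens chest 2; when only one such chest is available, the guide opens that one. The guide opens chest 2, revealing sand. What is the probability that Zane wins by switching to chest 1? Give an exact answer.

4/7

Condition on the true location of the ruby.
If it is in chest 1 (prior 1/3): only chest 2 is available, probability 1; weight (1/3)·1 = 1/3.
If it is in chest 2 (prior 1/3): the guide opened chest 2, so this case is ruled out; weight (1/3)·0 = 0.
If it is in chest 3 (prior 1/3): chest 1 is available but not opened, probability 3/4; weight (1/3)·(3/4) = 1/4.
The weights sum to 7/12.
So P(the ruby in chest 1 | the guide opened chest 2) = (1/3) / (7/12) = 4/7.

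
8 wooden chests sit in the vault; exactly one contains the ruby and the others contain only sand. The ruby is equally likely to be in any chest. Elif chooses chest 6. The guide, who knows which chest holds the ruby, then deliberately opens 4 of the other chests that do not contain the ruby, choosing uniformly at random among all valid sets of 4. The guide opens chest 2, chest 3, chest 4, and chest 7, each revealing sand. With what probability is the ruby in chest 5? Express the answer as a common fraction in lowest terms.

Consider each possible location of the ruby in turn.
If it is in any of chests 1, 5, and 8 (prior 1/8 each): the guide has 15 equally likely choices, so probability 1/15; weight (1/8)·(1/15) = 1/120 each.
If it is in any of chests 2, 3, 4, and 7 (prior 1/8 each): that chest was opened and seen not to hold the prize — ruled out; weight (1/8)·0 = 0 each.
If it is in chest 6 (prior 1/8): the guide has 35 equally likely choices, so probability 1/35; weight (1/8)·(1/35) = 1/280.
The weights sum to 1/35.
So P(the ruby in chest 5 | the guide opened chest 2, chest 3, chest 4, and chest 7) = (1/120) / (1/35) = 7/24.

7/24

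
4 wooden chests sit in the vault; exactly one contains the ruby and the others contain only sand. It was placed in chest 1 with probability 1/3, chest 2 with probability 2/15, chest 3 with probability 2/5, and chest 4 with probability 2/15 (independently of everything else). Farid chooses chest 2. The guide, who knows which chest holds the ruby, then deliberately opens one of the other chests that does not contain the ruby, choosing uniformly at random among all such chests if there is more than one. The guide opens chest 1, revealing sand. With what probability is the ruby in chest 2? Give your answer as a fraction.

Apply Bayes' rule, conditioning on where the ruby actually is.
If it is in chest 1 (prior 1/3): the guide opened chest 1, so this case is ruled out; weight (1/3)·0 = 0.
If it is in chest 2 (prior 2/15): the guide has 3 equally likely choices, so probability 1/3; weight (2/15)·(1/3) = 2/45.
If it is in chest 3 (prior 2/5): the guide has 2 equally likely choices, so probability 1/2; weight (2/5)·(1/2) = 1/5.
If it is in chest 4 (prior 2/15): the guide has 2 equally likely choices, so probability 1/2; weight (2/15)·(1/2) = 1/15.
The weights sum to 14/45.
So P(the ruby in chest 2 | the guide opened chest 1) = (2/45) / (14/45) = 1/7.

1/7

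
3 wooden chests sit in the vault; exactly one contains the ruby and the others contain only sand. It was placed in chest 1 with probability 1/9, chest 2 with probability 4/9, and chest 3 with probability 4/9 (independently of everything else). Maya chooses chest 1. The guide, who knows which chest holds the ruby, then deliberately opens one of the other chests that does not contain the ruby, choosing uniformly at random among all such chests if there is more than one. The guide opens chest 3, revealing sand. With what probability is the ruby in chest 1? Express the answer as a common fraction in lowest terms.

1/9

Consider each possible location of the ruby in turn.
If it is in chest 1 (prior 1/9): the guide has 2 equally likely choices, so probability 1/2; weight (1/9)·(1/2) = 1/18.
If it is in chest 2 (prior 4/9): the guide has no choice, probability 1; weight (4/9)·1 = 4/9.
If it is in chest 3 (prior 4/9): the guide opened chest 3, so this case is ruled out; weight (4/9)·0 = 0.
The weights sum to 1/2.
So P(the ruby in chest 1 | the guide opened chest 3) = (1/18) / (1/2) = 1/9.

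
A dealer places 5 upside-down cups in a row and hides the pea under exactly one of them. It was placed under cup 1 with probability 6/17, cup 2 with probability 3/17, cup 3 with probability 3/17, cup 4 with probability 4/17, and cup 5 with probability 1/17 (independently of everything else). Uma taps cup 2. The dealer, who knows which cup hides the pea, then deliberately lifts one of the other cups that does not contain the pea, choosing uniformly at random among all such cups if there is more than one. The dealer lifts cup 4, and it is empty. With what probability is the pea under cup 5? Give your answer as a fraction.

Consider each possible location of the pea in turn.
If it is under cup 1 (prior 6/17): the dealer has 3 equally likely choices, so probability 1/3; weight (6/17)·(1/3) = 2/17.
If it is under cup 2 (prior 3/17): the dealer has 4 equally likely choices, so probability 1/4; weight (3/17)·(1/4) = 3/68.
If it is under cup 3 (prior 3/17): the dealer has 3 equally likely choices, so probability 1/3; weight (3/17)·(1/3) = 1/17.
If it is under cup 4 (prior 4/17): the dealer opened cup 4, so this case is ruled out; weight (4/17)·0 = 0.
If it is under cup 5 (prior 1/17): the dealer has 3 equally likely choices, so probability 1/3; weight (1/17)·(1/3) = 1/51.
The weights sum to 49/204.
So P(the pea under cup 5 | the dealer opened cup 4) = (1/51) / (49/204) = 4/49.

4/49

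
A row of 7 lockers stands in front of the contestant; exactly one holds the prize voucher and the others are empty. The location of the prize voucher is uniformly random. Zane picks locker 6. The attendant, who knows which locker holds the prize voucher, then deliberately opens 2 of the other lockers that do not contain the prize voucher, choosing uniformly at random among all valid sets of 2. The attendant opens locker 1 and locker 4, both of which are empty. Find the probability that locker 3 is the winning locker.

Consider each possible location of the prize voucher in turn.
If it is in either of lockers 1 and 4 (prior 1/7 each): that locker was opened and seen not to hold the prize — ruled out; weight (1/7)·0 = 0 each.
If it is in any of lockers 2, 3, 5, and 7 (prior 1/7 each): the attendant has 10 equally likely choices, so probability 1/10; weight (1/7)·(1/10) = 1/70 each.
If it is in locker 6 (prior 1/7): the attendant has 15 equally likely choices, so probability 1/15; weight (1/7)·(1/15) = 1/105.
The weights sum to 1/15.
So P(the prize voucher in locker 3 | the attendant opened locker 1 and locker 4) = (1/70) / (1/15) = 3/14.

3/14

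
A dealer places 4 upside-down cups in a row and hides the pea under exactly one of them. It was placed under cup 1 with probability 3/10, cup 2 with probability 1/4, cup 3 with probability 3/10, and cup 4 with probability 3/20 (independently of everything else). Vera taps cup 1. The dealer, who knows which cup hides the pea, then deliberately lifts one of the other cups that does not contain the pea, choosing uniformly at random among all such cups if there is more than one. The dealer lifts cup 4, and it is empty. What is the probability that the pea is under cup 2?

Consider each possible location of the pea in turn.
If it is under cup 1 (prior 3/10): the dealer has 3 equally likely choices, so probability 1/3; weight (3/10)·(1/3) = 1/10.
If it is under cup 2 (prior 1/4): the dealer has 2 equally likely choices, so probability 1/2; weight (1/4)·(1/2) = 1/8.
If it is under cup 3 (prior 3/10): the dealer has 2 equally likely choices, so probability 1/2; weight (3/10)·(1/2) = 3/20.
If it is under cup 4 (prior 3/20): the dealer opened cup 4, so this case is ruled out; weight (3/20)·0 = 0.
The weights sum to 3/8.
So P(the pea under cup 2 | the dealer opened cup 4) = (1/8) / (3/8) = 1/3.

1/3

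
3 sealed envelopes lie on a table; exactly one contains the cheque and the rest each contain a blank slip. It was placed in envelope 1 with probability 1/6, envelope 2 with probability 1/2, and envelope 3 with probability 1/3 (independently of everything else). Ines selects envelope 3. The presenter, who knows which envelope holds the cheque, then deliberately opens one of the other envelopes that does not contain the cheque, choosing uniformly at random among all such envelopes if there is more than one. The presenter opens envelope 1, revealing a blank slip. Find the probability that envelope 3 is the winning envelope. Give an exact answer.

1/4

Condition on the true location of the cheque.
If it is in envelope 1 (prior 1/6): the presenter opened envelope 1, so this case is ruled out; weight (1/6)·0 = 0.
If it is in envelope 2 (prior 1/2): the presenter has no choice, probability 1; weight (1/2)·1 = 1/2.
If it is in envelope 3 (prior 1/3): the presenter has 2 equally likely choices, so probability 1/2; weight (1/3)·(1/2) = 1/6.
The weights sum to 2/3.
So P(the cheque in envelope 3 | the presenter opened envelope 1) = (1/6) / (2/3) = 1/4.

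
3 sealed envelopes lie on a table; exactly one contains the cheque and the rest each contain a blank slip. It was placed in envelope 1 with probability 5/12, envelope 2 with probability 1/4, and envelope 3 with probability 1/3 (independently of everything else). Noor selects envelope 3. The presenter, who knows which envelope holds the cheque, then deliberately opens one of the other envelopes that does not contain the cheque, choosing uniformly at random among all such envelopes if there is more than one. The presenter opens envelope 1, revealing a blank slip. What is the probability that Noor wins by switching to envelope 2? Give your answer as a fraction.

Condition on the true location of the cheque.
If it is in envelope 1 (prior 5/12): the presenter opened envelope 1, so this case is ruled out; weight (5/12)·0 = 0.
If it is in envelope 2 (prior 1/4): the presenter has no choice, probability 1; weight (1/4)·1 = 1/4.
If it is in envelope 3 (prior 1/3): the presenter has 2 equally likely choices, so probability 1/2; weight (1/3)·(1/2) = 1/6.
The weights sum to 5/12.
So P(the cheque in envelope 2 | the presenter opened envelope 1) = (1/4) / (5/12) = 3/5.

3/5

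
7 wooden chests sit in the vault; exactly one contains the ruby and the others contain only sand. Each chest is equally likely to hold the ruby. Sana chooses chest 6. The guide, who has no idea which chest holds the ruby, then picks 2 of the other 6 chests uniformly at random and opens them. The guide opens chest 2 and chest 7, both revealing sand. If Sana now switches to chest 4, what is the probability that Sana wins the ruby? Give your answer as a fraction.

Because the guide chose which chests to open without knowing where the ruby is, the choice is independent of the prize location. Learning that none of the 2 opened chests holds the ruby simply rules out those 2 locations and leaves the remaining 5 chests still equally likely by symmetry.
So P(the ruby in chest 4) = 1/5.

1/5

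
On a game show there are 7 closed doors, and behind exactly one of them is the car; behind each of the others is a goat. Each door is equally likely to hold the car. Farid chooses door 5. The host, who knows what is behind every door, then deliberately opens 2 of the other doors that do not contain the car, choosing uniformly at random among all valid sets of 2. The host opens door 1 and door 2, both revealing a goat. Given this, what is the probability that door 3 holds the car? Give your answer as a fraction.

3/14

Condition on the true location of the car.
If it is behind either of doors 1 and 2 (prior 1/7 each): that door was opened and seen not to hold the prize — ruled out; weight (1/7)·0 = 0 each.
If it is behind any of doors 3, 4, 6, and 7 (prior 1/7 each): the host has 10 equally likely choices, so probability 1/10; weight (1/7)·(1/10) = 1/70 each.
If it is behind door 5 (prior 1/7): the host has 15 equally likely choices, so probability 1/15; weight (1/7)·(1/15) = 1/105.
The weights sum to 1/15.
So P(the car behind door 3 | the host opened door 1 and door 2) = (1/70) / (1/15) = 3/14.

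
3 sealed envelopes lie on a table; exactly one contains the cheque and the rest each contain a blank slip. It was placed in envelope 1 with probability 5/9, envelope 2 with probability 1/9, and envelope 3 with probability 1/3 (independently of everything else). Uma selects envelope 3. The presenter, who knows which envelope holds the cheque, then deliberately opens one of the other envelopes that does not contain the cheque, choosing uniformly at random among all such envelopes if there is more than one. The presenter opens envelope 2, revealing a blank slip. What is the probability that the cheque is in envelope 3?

3/13

Consider each possible location of the cheque in turn.
If it is in envelope 1 (prior 5/9): the presenter has no choice, probability 1; weight (5/9)·1 = 5/9.
If it is in envelope 2 (prior 1/9): the presenter opened envelope 2, so this case is ruled out; weight (1/9)·0 = 0.
If it is in envelope 3 (prior 1/3): the presenter has 2 equally likely choices, so probability 1/2; weight (1/3)·(1/2) = 1/6.
The weights sum to 13/18.
So P(the cheque in envelope 3 | the presenter opened envelope 2) = (1/6) / (13/18) = 3/13.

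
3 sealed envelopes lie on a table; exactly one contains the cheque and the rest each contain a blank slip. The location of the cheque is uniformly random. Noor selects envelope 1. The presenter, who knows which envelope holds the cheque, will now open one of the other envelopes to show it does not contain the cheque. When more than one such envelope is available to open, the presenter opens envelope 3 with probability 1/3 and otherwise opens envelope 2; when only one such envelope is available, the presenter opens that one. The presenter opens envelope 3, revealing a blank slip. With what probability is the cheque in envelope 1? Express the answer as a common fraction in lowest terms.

1/4

Apply Bayes' rule, conditioning on where the cheque actually is.
If it is in envelope 1 (prior 1/3): envelope 3 is available, opened with probability 1/3; weight (1/3)·(1/3) = 1/9.
If it is in envelope 2 (prior 1/3): only envelope 3 is available, probability 1; weight (1/3)·1 = 1/3.
If it is in envelope 3 (prior 1/3): the presenter opened envelope 3, so this case is ruled out; weight (1/3)·0 = 0.
The weights sum to 4/9.
So P(the cheque in envelope 1 | the presenter opened envelope 3) = (1/9) / (4/9) = 1/4.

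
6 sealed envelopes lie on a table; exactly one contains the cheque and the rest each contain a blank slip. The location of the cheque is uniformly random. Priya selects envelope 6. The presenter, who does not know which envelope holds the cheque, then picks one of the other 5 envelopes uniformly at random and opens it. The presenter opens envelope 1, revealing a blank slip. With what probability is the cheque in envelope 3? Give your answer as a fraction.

1/5

Condition on the true location of the cheque.
If it is in envelope 1 (prior 1/6): the presenter opened envelope 1, so this case is ruled out; weight (1/6)·0 = 0.
If it is in any of envelopes 2, 3, 4, 5, and 6 (prior 1/6 each): the presenter picks envelope 1 with probability 1/5 regardless, and it is not the prize; weight (1/6)·(1/5) = 1/30 each.
The weights sum to 1/6.
So P(the cheque in envelope 3 | the presenter opened envelope 1) = (1/30) / (1/6) = 1/5.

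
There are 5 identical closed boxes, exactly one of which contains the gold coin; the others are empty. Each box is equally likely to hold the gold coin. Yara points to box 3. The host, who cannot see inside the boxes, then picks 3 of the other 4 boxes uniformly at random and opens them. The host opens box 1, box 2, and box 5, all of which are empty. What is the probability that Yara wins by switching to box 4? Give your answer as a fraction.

Consider each possible location of the gold coin in turn.
If it is in any of boxes 1, 2, and 5 (prior 1/5 each): that box was opened and seen not to hold the prize — ruled out; weight (1/5)·0 = 0 each.
If it is in either of boxes 3 and 4 (prior 1/5 each): the host picks exactly this set with probability 1/4 regardless, and none is the prize; weight (1/5)·(1/4) = 1/20 each.
The weights sum to 1/10.
So P(the gold coin in box 4 | the host opened box 1, box 2, and box 5) = (1/20) / (1/10) = 1/2.

1/2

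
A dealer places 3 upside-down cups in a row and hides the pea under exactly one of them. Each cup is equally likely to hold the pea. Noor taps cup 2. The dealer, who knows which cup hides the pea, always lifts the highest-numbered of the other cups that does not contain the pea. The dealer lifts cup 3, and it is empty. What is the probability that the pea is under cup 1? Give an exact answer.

1/2

Apply Bayes' rule, conditioning on where the pea actually is.
If it is under either of cups 1 and 2 (prior 1/3 each): cup 3 is the highest-numbered option available, probability 1; weight (1/3)·1 = 1/3 each.
If it is under cup 3 (prior 1/3): the dealer opened cup 3, so this case is ruled out; weight (1/3)·0 = 0.
The weights sum to 2/3.
So P(the pea under cup 1 | the dealer opened cup 3) = (1/3) / (2/3) = 1/2.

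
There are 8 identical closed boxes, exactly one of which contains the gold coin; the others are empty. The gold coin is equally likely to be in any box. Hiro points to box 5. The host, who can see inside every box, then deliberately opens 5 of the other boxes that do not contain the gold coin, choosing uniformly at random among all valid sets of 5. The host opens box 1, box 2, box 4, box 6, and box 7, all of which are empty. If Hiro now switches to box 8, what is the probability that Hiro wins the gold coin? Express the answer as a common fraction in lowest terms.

Condition on the true location of the gold coin.
If it is in any of boxes 1, 2, 4, 6, and 7 (prior 1/8 each): that box was opened and seen not to hold the prize — ruled out; weight (1/8)·0 = 0 each.
If it is in either of boxes 3 and 8 (prior 1/8 each): the host has 6 equally likely choices, so probability 1/6; weight (1/8)·(1/6) = 1/48 each.
If it is in box 5 (prior 1/8): the host has 21 equally likely choices, so probability 1/21; weight (1/8)·(1/21) = 1/168.
The weights sum to 1/21.
So P(the gold coin in box 8 | the host opened box 1, box 2, box 4, box 6, and box 7) = (1/48) / (1/21) = 7/16.

7/16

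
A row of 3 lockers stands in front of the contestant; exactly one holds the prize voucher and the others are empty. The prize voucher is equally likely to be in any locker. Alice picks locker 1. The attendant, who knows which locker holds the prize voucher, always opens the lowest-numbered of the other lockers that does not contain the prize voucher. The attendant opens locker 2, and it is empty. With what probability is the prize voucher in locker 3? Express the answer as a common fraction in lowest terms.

1/2

Condition on the true location of the prize voucher.
If it is in either of lockers 1 and 3 (prior 1/3 each): locker 2 is the lowest-numbered option available, probability 1; weight (1/3)·1 = 1/3 each.
If it is in locker 2 (prior 1/3): the attendant opened locker 2, so this case is ruled out; weight (1/3)·0 = 0.
The weights sum to 2/3.
So P(the prize voucher in locker 3 | the attendant opened locker 2) = (1/3) / (2/3) = 1/2.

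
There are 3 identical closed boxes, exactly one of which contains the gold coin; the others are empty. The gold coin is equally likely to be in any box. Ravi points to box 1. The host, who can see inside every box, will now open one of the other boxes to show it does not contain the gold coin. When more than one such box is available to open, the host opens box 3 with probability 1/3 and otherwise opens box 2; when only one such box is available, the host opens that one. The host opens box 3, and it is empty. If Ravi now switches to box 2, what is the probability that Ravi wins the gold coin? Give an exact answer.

Condition on the true location of the gold coin.
If it is in box 1 (prior 1/3): box 3 is available, opened with probability 1/3; weight (1/3)·(1/3) = 1/9.
If it is in box 2 (prior 1/3): only box 3 is available, probability 1; weight (1/3)·1 = 1/3.
If it is in box 3 (prior 1/3): the host opened box 3, so this case is ruled out; weight (1/3)·0 = 0.
The weights sum to 4/9.
So P(the gold coin in box 2 | the host opened box 3) = (1/3) / (4/9) = 3/4.

3/4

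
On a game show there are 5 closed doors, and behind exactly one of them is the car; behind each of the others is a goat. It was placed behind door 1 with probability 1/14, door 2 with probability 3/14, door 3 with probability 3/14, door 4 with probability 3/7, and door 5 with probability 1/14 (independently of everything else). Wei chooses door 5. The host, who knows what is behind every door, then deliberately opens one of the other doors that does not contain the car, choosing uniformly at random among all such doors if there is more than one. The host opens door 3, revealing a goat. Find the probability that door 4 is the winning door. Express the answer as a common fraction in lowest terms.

Apply Bayes' rule, conditioning on where the car actually is.
If it is behind door 1 (prior 1/14): the host has 3 equally likely choices, so probability 1/3; weight (1/14)·(1/3) = 1/42.
If it is behind door 2 (prior 3/14): the host has 3 equally likely choices, so probability 1/3; weight (3/14)·(1/3) = 1/14.
If it is behind door 3 (prior 3/14): the host opened door 3, so this case is ruled out; weight (3/14)·0 = 0.
If it is behind door 4 (prior 3/7): the host has 3 equally likely choices, so probability 1/3; weight (3/7)·(1/3) = 1/7.
If it is behind door 5 (prior 1/14): the host has 4 equally likely choices, so probability 1/4; weight (1/14)·(1/4) = 1/56.
The weights sum to 43/168.
So P(the car behind door 4 | the host opened door 3) = (1/7) / (43/168) = 24/43.

24/43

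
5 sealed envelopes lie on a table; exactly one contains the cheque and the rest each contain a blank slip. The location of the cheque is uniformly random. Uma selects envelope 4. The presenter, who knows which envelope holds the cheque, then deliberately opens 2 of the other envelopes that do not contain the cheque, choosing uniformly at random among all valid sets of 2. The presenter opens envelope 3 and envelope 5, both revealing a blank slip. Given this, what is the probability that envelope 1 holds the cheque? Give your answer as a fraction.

2/5

Apply Bayes' rule, conditioning on where the cheque actually is.
If it is in either of envelopes 1 and 2 (prior 1/5 each): the presenter has 3 equally likely choices, so probability 1/3; weight (1/5)·(1/3) = 1/15 each.
If it is in either of envelopes 3 and 5 (prior 1/5 each): that envelope was opened and seen not to hold the prize — ruled out; weight (1/5)·0 = 0 each.
If it is in envelope 4 (prior 1/5): the presenter has 6 equally likely choices, so probability 1/6; weight (1/5)·(1/6) = 1/30.
The weights sum to 1/6.
So P(the cheque in envelope 1 | the presenter opened envelope 3 and envelope 5) = (1/15) / (1/6) = 2/5.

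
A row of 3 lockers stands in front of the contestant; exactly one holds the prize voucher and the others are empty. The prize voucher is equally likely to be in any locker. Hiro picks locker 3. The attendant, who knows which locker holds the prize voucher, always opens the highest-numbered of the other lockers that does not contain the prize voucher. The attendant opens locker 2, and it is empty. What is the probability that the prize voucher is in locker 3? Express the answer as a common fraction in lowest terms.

Apply Bayes' rule, conditioning on where the prize voucher actually is.
If it is in either of lockers 1 and 3 (prior 1/3 each): locker 2 is the highest-numbered option available, probability 1; weight (1/3)·1 = 1/3 each.
If it is in locker 2 (prior 1/3): the attendant opened locker 2, so this case is ruled out; weight (1/3)·0 = 0.
The weights sum to 2/3.
So P(the prize voucher in locker 3 | the attendant opened locker 2) = (1/3) / (2/3) = 1/2.

1/2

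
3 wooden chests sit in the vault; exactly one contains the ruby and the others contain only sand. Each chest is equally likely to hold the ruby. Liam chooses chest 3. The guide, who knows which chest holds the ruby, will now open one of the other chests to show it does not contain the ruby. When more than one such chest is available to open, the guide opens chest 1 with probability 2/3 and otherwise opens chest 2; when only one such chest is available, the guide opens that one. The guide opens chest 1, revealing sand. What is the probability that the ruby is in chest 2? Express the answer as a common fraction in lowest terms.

Apply Bayes' rule, conditioning on where the ruby actually is.
If it is in chest 1 (prior 1/3): the guide opened chest 1, so this case is ruled out; weight (1/3)·0 = 0.
If it is in chest 2 (prior 1/3): only chest 1 is available, probability 1; weight (1/3)·1 = 1/3.
If it is in chest 3 (prior 1/3): chest 1 is available, opened with probability 2/3; weight (1/3)·(2/3) = 2/9.
The weights sum to 5/9.
So P(the ruby in chest 2 | the guide opened chest 1) = (1/3) / (5/9) = 3/5.

3/5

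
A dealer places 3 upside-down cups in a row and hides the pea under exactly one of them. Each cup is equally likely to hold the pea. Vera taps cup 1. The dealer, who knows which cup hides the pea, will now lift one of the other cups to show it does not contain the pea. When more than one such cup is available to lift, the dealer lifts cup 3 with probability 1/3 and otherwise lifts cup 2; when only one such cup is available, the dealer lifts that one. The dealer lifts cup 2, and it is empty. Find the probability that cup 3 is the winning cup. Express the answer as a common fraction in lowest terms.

3/5

Consider each possible location of the pea in turn.
If it is under cup 1 (prior 1/3): cup 3 is available but not opened, probability 2/3; weight (1/3)·(2/3) = 2/9.
If it is under cup 2 (prior 1/3): the dealer opened cup 2, so this case is ruled out; weight (1/3)·0 = 0.
If it is under cup 3 (prior 1/3): only cup 2 is available, probability 1; weight (1/3)·1 = 1/3.
The weights sum to 5/9.
So P(the pea under cup 3 | the dealer opened cup 2) = (1/3) / (5/9) = 3/5.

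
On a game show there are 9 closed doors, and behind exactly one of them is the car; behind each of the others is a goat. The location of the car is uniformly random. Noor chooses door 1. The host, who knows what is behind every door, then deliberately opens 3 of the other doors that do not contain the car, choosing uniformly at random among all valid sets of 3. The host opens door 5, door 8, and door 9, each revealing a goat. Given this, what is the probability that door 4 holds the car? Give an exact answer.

8/45

Apply Bayes' rule, conditioning on where the car actually is.
If it is behind door 1 (prior 1/9): the host has 56 equally likely choices, so probability 1/56; weight (1/9)·(1/56) = 1/504.
If it is behind any of doors 2, 3, 4, 6, and 7 (prior 1/9 each): the host has 35 equally likely choices, so probability 1/35; weight (1/9)·(1/35) = 1/315 each.
If it is behind any of doors 5, 8, and 9 (prior 1/9 each): that door was opened and seen not to hold the prize — ruled out; weight (1/9)·0 = 0 each.
The weights sum to 1/56.
So P(the car behind door 4 | the host opened door 5, door 8, and door 9) = (1/315) / (1/56) = 8/45.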